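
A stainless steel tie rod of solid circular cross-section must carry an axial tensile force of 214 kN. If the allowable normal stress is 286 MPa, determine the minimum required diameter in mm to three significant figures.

Required area A ≥ P/σ_allow = 214000/286 = 748.3 mm².
For a solid circular section, d ≥ √(4A/π) = 30.87 mm.

30.9 mm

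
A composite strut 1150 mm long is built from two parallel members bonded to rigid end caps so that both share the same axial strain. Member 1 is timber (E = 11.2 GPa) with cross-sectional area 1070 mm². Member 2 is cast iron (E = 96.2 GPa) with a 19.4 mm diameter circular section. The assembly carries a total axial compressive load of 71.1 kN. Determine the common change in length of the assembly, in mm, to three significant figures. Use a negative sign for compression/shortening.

A_2 = 295.6 mm².
Equal strain + equilibrium ⇒ each member carries load in proportion to AE: A₁E₁ = 11980000 N, A₂E₂ = 28440000 N, ΣAE = 40420000 N.
δ = PL/ΣAE = -71100·1150/40420000 = -2.023 mm.

-2.02 mm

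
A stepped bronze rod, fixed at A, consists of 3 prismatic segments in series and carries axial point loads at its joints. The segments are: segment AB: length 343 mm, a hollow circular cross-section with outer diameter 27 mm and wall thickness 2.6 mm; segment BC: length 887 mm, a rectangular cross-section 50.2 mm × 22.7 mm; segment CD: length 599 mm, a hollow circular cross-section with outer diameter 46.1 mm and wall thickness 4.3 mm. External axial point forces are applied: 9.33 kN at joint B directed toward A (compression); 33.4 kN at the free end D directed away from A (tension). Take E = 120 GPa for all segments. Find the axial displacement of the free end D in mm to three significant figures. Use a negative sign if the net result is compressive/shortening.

0.857 mm

Internal axial forces (sectioning from the free end, tension +): N_CD = 33.4 kN, N_BC = 33.4 kN, N_AB = 24.07 kN.
A_AB = 199.3 mm².
A_BC = 1140 mm².
A_CD = 564.7 mm².
δ_AB = 24070·343/(199.3·120000) = 0.3452 mm
δ_BC = 33400·887/(1140·120000) = 0.2167 mm
δ_CD = 33400·599/(564.7·120000) = 0.2953 mm
δ = Σδ_i = 0.8571 mm.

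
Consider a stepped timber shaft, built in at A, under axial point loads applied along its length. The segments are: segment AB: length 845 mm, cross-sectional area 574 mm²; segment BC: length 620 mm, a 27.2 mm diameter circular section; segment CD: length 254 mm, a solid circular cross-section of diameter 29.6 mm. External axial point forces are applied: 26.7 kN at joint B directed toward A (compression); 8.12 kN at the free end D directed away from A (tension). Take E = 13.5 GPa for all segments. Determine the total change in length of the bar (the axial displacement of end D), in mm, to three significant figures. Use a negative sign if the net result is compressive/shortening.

Internal axial forces (sectioning from the free end, tension +): N_CD = 8.12 kN, N_BC = 8.12 kN, N_AB = -18.58 kN.
A_BC = 581.1 mm².
A_CD = 688.1 mm².
δ_AB = -18580·845/(574·13500) = -2.026 mm
δ_BC = 8120·620/(581.1·13500) = 0.6418 mm
δ_CD = 8120·254/(688.1·13500) = 0.222 mm
δ = Σδ_i = -1.162 mm.

-1.16 mm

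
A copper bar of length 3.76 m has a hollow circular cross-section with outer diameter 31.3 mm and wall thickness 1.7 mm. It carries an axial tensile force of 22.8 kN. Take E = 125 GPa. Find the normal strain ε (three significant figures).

A = 158.1 mm².
σ = N/A = 144.2 MPa; ε = σ/E = 144.2/125000 = 1.154e-03.

0.00115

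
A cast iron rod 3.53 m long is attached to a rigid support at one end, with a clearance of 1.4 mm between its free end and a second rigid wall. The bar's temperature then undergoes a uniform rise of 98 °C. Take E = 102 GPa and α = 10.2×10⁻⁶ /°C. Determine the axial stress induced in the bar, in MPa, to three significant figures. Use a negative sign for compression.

Free thermal expansion αLΔT = 10.2e-6 · 3530 · 98 = 3.529 mm.
The walls engage after the gap closes; constrained expansion = 3.529 − 1.4 = 2.129 mm.
The walls impose strain ε = −(2.129)/3530 = -6.0300e-04; σ = Eε = 102000 · -6.0300e-04 = -61.51 MPa.

-61.5 MPa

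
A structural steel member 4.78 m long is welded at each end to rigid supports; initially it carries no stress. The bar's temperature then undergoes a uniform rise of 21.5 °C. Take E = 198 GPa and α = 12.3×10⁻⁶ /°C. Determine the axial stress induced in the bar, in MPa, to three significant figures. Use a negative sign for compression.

-52.4 MPa

Free thermal expansion αLΔT = 12.3e-6 · 4780 · 21.5 = 1.264 mm.
The walls impose strain ε = −(1.264)/4780 = -2.6445e-04; σ = Eε = 198000 · -2.6445e-04 = -52.36 MPa.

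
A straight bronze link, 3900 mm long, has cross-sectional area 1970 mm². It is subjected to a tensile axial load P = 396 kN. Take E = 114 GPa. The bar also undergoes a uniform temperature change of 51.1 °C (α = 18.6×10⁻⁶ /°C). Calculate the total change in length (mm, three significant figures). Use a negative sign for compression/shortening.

10.6 mm

δ_mech = NL/(AE) = 396000·3900/(1970·114000) = 6.877 mm.
δ_thermal = αLΔT = 18.6e-6·3900·51.1 = 3.707 mm.
δ = δ_mech + δ_thermal = 10.58 mm.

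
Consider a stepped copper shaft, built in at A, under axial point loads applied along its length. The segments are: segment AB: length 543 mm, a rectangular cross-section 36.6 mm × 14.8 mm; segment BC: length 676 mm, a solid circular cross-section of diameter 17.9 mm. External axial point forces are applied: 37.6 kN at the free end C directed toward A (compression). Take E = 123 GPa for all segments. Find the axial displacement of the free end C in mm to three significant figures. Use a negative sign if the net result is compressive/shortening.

-1.13 mm

Internal axial forces (sectioning from the free end, tension +): N_BC = -37.6 kN, N_AB = -37.6 kN.
A_AB = 541.7 mm².
A_BC = 251.6 mm².
δ_AB = -37600·543/(541.7·123000) = -0.3064 mm
δ_BC = -37600·676/(251.6·123000) = -0.8212 mm
δ = Σδ_i = -1.128 mm.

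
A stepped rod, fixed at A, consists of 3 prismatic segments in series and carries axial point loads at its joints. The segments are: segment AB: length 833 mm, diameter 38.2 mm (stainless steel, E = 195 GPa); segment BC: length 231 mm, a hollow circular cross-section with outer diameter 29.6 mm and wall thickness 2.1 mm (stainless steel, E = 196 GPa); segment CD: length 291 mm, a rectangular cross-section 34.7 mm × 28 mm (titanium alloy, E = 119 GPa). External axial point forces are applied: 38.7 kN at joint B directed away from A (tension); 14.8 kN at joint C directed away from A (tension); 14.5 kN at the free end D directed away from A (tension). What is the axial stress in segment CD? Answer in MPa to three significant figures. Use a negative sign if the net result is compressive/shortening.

14.9 MPa

Internal axial forces (sectioning from the free end, tension +): N_CD = 14.5 kN, N_BC = 29.3 kN, N_AB = 68 kN.
A_CD = 971.6 mm².
σ_CD = N_CD/A_CD = 14500/971.6 = 14.92 MPa.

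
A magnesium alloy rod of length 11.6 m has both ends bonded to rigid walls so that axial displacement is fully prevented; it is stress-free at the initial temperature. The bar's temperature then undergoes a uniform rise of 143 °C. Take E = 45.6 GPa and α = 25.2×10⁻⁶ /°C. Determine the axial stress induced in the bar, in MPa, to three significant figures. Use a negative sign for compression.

-164 MPa

Free thermal expansion αLΔT = 25.2e-6 · 11600 · 143 = 41.8 mm.
The walls impose strain ε = −(41.8)/11600 = -3.6036e-03; σ = Eε = 45600 · -3.6036e-03 = -164.3 MPa.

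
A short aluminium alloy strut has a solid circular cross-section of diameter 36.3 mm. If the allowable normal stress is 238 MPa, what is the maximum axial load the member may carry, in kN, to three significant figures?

246 kN

A = 1035 mm².
P_max = σ_allow · A = 238 · 1035 = 246300 N = 246.3 kN.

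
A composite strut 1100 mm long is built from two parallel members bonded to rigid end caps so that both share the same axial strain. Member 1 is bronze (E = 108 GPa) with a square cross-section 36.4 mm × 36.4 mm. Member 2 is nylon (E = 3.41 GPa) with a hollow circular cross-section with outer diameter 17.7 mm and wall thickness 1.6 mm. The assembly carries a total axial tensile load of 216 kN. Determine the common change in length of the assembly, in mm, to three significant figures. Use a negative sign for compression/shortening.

1.66 mm

A_1 = 1325 mm².
A_2 = 80.93 mm².
Equal strain + equilibrium ⇒ each member carries load in proportion to AE: A₁E₁ = 143100000 N, A₂E₂ = 276000 N, ΣAE = 143400000 N.
δ = PL/ΣAE = 216000·1100/143400000 = 1.657 mm.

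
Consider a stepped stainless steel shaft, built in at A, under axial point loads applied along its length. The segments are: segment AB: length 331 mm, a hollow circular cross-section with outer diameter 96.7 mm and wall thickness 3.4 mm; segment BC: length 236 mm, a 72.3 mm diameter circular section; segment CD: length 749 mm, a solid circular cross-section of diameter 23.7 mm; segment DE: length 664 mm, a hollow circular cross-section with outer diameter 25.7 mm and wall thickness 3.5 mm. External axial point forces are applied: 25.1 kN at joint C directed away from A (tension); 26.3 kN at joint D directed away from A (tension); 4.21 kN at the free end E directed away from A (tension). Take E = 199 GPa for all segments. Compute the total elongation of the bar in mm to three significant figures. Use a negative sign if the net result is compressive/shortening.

Internal axial forces (sectioning from the free end, tension +): N_DE = 4.21 kN, N_CD = 30.51 kN, N_BC = 55.61 kN, N_AB = 55.61 kN.
A_AB = 996.6 mm².
A_BC = 4106 mm².
A_CD = 441.2 mm².
A_DE = 244.1 mm².
δ_AB = 55610·331/(996.6·199000) = 0.09281 mm
δ_BC = 55610·236/(4106·199000) = 0.01606 mm
δ_CD = 30510·749/(441.2·199000) = 0.2603 mm
δ_DE = 4210·664/(244.1·199000) = 0.05755 mm
δ = Σδ_i = 0.4267 mm.

0.427 mm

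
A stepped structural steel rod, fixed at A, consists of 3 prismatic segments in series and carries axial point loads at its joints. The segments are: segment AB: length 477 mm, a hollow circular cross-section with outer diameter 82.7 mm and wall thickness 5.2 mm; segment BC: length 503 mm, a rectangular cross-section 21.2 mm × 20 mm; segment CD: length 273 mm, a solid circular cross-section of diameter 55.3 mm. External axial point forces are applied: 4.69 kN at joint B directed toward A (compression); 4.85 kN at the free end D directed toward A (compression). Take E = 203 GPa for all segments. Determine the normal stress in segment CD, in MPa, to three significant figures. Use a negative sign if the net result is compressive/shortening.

Internal axial forces (sectioning from the free end, tension +): N_CD = -4.85 kN, N_BC = -4.85 kN, N_AB = -9.54 kN.
A_CD = 2402 mm².
σ_CD = N_CD/A_CD = -4850/2402 = -2.019 MPa.

-2.02 MPa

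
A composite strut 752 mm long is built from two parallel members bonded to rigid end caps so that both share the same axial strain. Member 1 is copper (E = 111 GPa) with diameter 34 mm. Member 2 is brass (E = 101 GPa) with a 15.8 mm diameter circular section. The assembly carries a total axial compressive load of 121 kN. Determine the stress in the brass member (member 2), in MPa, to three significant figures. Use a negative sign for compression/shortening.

-101 MPa

A_1 = 907.9 mm².
A_2 = 196.1 mm².
Equal strain + equilibrium ⇒ each member carries load in proportion to AE: A₁E₁ = 100800000 N, A₂E₂ = 19800000 N, ΣAE = 120600000 N.
σ₂ = P·E₂/ΣAE = -121000·101000/120600000 = -101.4 MPa.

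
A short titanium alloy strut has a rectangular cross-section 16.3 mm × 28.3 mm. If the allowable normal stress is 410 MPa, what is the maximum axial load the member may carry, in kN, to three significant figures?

189 kN

A = 461.3 mm².
P_max = σ_allow · A = 410 · 461.3 = 189100 N = 189.1 kN.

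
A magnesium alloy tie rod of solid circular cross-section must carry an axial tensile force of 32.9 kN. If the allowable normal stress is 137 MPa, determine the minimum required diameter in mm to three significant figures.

17.5 mm

Required area A ≥ P/σ_allow = 32900/137 = 240.1 mm².
For a solid circular section, d ≥ √(4A/π) = 17.49 mm.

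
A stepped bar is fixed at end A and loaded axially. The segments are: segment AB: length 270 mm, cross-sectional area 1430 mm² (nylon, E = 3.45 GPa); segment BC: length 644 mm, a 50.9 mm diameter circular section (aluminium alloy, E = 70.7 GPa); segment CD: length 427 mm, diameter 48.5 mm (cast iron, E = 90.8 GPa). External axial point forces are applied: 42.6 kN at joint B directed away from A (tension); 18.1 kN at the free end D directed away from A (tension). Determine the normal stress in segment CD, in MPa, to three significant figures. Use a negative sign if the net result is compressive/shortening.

9.80 MPa

Internal axial forces (sectioning from the free end, tension +): N_CD = 18.1 kN, N_BC = 18.1 kN, N_AB = 60.7 kN.
A_CD = 1847 mm².
σ_CD = N_CD/A_CD = 18100/1847 = 9.797 MPa.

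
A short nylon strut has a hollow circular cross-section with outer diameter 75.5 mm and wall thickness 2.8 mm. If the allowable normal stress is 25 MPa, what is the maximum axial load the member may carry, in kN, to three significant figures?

A = 639.5 mm².
P_max = σ_allow · A = 25 · 639.5 = 15990 N = 15.99 kN.

16.0 kN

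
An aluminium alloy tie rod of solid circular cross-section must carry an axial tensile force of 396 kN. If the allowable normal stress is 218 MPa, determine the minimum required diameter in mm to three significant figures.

48.1 mm

Required area A ≥ P/σ_allow = 396000/218 = 1817 mm².
For a solid circular section, d ≥ √(4A/π) = 48.09 mm.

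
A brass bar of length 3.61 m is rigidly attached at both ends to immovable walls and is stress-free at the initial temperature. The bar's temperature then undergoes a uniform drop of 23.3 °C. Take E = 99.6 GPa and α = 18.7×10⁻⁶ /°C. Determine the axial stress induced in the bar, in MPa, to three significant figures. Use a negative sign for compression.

Free thermal expansion αLΔT = 18.7e-6 · 3610 · -23.3 = -1.573 mm.
The walls impose strain ε = −(-1.573)/3610 = 4.3571e-04; σ = Eε = 99600 · 4.3571e-04 = 43.4 MPa.

43.4 MPa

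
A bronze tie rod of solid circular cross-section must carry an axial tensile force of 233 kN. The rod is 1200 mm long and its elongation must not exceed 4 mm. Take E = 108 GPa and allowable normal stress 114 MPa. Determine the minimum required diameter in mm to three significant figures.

Required area A ≥ P/σ_allow = 233000/114 = 2044 mm².
For a solid circular section, d ≥ √(4A/π) = 51.01 mm.
Elongation limit: A ≥ PL/(Eδ_allow) = 233000·1200/(108000·4) = 647.2 mm² ⇒ d ≥ 28.71 mm.
The stress limit governs.

51.0 mm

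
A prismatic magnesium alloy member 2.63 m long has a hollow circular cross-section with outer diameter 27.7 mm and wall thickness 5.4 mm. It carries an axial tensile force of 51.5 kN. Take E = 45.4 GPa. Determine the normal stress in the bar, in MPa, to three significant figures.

136 MPa

A = 378.3 mm².
σ = N/A = 51500/378.3 = 136.1 MPa.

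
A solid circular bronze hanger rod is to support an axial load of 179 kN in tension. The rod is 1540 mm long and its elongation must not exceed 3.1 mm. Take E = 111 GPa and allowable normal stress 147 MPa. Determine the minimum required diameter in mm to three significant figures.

39.4 mm

Required area A ≥ P/σ_allow = 179000/147 = 1218 mm².
For a solid circular section, d ≥ √(4A/π) = 39.38 mm.
Elongation limit: A ≥ PL/(Eδ_allow) = 179000·1540/(111000·3.1) = 801.1 mm² ⇒ d ≥ 31.94 mm.
The stress limit governs.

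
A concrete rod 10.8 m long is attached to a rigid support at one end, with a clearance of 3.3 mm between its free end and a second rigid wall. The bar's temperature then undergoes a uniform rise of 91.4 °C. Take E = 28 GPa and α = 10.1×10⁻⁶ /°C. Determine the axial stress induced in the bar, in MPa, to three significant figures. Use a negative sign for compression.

Free thermal expansion αLΔT = 10.1e-6 · 10800 · 91.4 = 9.97 mm.
The walls engage after the gap closes; constrained expansion = 9.97 − 3.3 = 6.67 mm.
The walls impose strain ε = −(6.67)/10800 = -6.1758e-04; σ = Eε = 28000 · -6.1758e-04 = -17.29 MPa.

-17.3 MPa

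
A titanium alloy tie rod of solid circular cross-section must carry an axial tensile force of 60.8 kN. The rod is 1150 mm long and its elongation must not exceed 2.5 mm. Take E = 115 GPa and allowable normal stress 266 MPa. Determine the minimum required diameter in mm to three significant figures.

17.6 mm

Required area A ≥ P/σ_allow = 60800/266 = 228.6 mm².
For a solid circular section, d ≥ √(4A/π) = 17.06 mm.
Elongation limit: A ≥ PL/(Eδ_allow) = 60800·1150/(115000·2.5) = 243.2 mm² ⇒ d ≥ 17.6 mm.
The elongation limit governs.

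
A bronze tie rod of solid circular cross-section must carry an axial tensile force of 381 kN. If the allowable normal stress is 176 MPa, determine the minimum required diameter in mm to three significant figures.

52.5 mm

Required area A ≥ P/σ_allow = 381000/176 = 2165 mm².
For a solid circular section, d ≥ √(4A/π) = 52.5 mm.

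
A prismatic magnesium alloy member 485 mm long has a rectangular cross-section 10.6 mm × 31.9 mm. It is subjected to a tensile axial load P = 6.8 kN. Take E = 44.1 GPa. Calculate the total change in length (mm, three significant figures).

0.221 mm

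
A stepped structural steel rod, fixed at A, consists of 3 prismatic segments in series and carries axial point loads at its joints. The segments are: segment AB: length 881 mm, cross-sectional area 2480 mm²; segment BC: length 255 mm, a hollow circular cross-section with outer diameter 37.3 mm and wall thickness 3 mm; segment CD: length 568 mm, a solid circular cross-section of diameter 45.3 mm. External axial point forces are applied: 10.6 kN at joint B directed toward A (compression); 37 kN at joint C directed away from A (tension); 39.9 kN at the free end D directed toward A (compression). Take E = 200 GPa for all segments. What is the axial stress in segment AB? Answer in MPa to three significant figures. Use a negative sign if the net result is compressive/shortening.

Internal axial forces (sectioning from the free end, tension +): N_CD = -39.9 kN, N_BC = -2.9 kN, N_AB = -13.5 kN.
σ_AB = N_AB/A_AB = -13500/2480 = -5.444 MPa.

-5.44 MPa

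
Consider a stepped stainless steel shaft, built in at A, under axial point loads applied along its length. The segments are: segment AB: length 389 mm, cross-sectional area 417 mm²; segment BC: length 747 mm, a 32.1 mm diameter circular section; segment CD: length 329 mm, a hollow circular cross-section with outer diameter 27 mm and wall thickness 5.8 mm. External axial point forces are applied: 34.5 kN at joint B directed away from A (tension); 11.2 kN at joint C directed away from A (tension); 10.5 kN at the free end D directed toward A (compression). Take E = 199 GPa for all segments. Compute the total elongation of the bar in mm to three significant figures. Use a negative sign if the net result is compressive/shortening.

Internal axial forces (sectioning from the free end, tension +): N_CD = -10.5 kN, N_BC = 0.7 kN, N_AB = 35.2 kN.
A_BC = 809.3 mm².
A_CD = 386.3 mm².
δ_AB = 35200·389/(417·199000) = 0.165 mm
δ_BC = 700·747/(809.3·199000) = 0.003247 mm
δ_CD = -10500·329/(386.3·199000) = -0.04494 mm
δ = Σδ_i = 0.1233 mm.

0.123 mm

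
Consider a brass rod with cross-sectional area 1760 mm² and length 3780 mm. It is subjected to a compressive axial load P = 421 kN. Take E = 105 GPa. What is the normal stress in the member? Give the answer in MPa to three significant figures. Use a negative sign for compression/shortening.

-239 MPa

σ = N/A = -421000/1760 = -239.2 MPa.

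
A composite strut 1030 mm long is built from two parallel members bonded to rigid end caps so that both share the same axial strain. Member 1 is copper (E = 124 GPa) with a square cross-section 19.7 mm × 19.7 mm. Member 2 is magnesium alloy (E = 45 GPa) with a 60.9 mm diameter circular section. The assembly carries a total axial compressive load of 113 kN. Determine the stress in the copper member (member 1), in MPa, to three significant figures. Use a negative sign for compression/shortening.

A_1 = 388.1 mm².
A_2 = 2913 mm².
Equal strain + equilibrium ⇒ each member carries load in proportion to AE: A₁E₁ = 48120000 N, A₂E₂ = 131100000 N, ΣAE = 179200000 N.
σ₁ = P·E₁/ΣAE = -113000·124000/179200000 = -78.19 MPa.

-78.2 MPa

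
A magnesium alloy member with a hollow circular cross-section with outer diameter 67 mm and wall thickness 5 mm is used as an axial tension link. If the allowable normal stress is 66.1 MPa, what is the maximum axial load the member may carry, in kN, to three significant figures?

64.4 kN

A = 973.9 mm².
P_max = σ_allow · A = 66.1 · 973.9 = 64370 N = 64.37 kN.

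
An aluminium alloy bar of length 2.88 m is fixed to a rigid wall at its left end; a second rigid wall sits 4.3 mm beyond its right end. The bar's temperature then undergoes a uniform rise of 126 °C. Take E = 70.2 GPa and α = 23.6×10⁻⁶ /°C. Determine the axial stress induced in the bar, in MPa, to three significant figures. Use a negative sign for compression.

-104 MPa

Free thermal expansion αLΔT = 23.6e-6 · 2880 · 126 = 8.564 mm.
The walls engage after the gap closes; constrained expansion = 8.564 − 4.3 = 4.264 mm.
The walls impose strain ε = −(4.264)/2880 = -1.4805e-03; σ = Eε = 70200 · -1.4805e-03 = -103.9 MPa.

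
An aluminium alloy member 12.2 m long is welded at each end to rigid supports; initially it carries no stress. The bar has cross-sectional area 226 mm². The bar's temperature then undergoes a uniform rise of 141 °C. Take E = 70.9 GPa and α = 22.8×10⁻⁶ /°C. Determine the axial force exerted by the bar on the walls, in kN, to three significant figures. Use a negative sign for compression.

Free thermal expansion αLΔT = 22.8e-6 · 12200 · 141 = 39.22 mm.
The walls impose strain ε = −(39.22)/12200 = -3.2148e-03; σ = Eε = 70900 · -3.2148e-03 = -227.9 MPa.
Wall reaction R = σ·A = -227.9·226 = -51510 N = -51.51 kN.

-51.5 kN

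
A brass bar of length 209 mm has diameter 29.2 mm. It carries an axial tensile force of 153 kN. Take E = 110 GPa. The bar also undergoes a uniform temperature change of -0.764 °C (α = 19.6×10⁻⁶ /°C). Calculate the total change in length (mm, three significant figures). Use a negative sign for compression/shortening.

A = 669.7 mm².
δ_mech = NL/(AE) = 153000·209/(669.7·110000) = 0.4341 mm.
δ_thermal = αLΔT = 19.6e-6·209·-0.764 = -0.00313 mm.
δ = δ_mech + δ_thermal = 0.431 mm.

0.431 mm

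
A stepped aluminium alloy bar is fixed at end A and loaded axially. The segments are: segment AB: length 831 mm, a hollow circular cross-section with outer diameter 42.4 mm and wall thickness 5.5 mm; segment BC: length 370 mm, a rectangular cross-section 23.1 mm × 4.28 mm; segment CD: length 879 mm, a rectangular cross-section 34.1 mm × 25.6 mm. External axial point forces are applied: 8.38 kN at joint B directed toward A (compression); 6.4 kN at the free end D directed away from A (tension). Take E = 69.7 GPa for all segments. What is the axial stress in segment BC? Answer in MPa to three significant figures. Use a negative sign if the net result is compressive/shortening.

64.7 MPa

Internal axial forces (sectioning from the free end, tension +): N_CD = 6.4 kN, N_BC = 6.4 kN, N_AB = -1.98 kN.
A_BC = 98.87 mm².
σ_BC = N_BC/A_BC = 6400/98.87 = 64.73 MPa.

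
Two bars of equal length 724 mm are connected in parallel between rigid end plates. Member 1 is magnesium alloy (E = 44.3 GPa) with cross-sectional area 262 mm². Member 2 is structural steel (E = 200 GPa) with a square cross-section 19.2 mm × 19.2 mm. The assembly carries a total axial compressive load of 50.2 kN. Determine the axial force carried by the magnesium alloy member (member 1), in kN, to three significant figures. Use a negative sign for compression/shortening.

-6.83 kN

A_2 = 368.6 mm².
Equal strain + equilibrium ⇒ each member carries load in proportion to AE: A₁E₁ = 11610000 N, A₂E₂ = 73730000 N, ΣAE = 85330000 N.
F₁ = P·A₁E₁/ΣAE = -50200·11610000/85330000 = -6828 N.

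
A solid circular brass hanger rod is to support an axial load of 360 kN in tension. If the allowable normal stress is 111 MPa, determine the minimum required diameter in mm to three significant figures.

64.3 mm

Required area A ≥ P/σ_allow = 360000/111 = 3243 mm².
For a solid circular section, d ≥ √(4A/π) = 64.26 mm.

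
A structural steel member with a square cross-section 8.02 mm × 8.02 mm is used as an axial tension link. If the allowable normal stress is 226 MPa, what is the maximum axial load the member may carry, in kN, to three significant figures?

A = 64.32 mm².
P_max = σ_allow · A = 226 · 64.32 = 14540 N = 14.54 kN.

14.5 kN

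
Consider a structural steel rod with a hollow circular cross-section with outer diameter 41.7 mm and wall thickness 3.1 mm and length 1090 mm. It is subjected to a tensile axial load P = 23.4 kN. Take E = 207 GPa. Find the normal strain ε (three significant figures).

3.01e-04

A = 375.9 mm².
σ = N/A = 62.25 MPa; ε = σ/E = 62.25/207000 = 3.007e-04.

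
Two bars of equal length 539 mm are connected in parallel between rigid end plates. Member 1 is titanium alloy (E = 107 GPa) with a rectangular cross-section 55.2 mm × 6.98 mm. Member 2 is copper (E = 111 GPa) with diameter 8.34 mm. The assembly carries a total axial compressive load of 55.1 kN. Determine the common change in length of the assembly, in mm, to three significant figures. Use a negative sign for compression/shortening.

-0.628 mm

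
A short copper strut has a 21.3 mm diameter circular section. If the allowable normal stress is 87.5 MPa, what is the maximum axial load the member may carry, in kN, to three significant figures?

A = 356.3 mm².
P_max = σ_allow · A = 87.5 · 356.3 = 31180 N = 31.18 kN.

31.2 kN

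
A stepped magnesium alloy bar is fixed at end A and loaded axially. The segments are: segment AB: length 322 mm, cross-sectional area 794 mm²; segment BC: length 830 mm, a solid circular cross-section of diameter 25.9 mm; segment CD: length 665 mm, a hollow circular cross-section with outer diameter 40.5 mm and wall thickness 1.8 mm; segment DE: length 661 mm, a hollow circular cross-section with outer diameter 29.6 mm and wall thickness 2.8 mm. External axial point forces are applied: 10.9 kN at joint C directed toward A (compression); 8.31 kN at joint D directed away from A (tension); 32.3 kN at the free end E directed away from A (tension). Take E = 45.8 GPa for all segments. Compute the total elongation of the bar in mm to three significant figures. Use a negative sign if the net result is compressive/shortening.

Internal axial forces (sectioning from the free end, tension +): N_DE = 32.3 kN, N_CD = 40.61 kN, N_BC = 29.71 kN, N_AB = 29.71 kN.
A_BC = 526.9 mm².
A_CD = 218.8 mm².
A_DE = 235.7 mm².
δ_AB = 29710·322/(794·45800) = 0.2631 mm
δ_BC = 29710·830/(526.9·45800) = 1.022 mm
δ_CD = 40610·665/(218.8·45800) = 2.694 mm
δ_DE = 32300·661/(235.7·45800) = 1.977 mm
δ = Σδ_i = 5.957 mm.

5.96 mm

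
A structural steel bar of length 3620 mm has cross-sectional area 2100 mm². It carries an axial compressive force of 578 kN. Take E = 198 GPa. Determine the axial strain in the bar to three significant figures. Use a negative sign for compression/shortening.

-0.00139

σ = N/A = -275.2 MPa; ε = σ/E = -275.2/198000 = -1.390e-03.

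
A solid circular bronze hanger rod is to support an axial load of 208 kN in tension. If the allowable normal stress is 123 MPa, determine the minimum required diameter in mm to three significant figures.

46.4 mm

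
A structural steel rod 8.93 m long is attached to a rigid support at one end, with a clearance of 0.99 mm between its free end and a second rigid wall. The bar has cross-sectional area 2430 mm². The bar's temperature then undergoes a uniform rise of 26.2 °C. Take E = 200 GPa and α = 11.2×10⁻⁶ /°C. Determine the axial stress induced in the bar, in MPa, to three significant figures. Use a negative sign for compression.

Free thermal expansion αLΔT = 11.2e-6 · 8930 · 26.2 = 2.62 mm.
The walls engage after the gap closes; constrained expansion = 2.62 − 0.99 = 1.63 mm.
The walls impose strain ε = −(1.63)/8930 = -1.8258e-04; σ = Eε = 200000 · -1.8258e-04 = -36.52 MPa.

-36.5 MPa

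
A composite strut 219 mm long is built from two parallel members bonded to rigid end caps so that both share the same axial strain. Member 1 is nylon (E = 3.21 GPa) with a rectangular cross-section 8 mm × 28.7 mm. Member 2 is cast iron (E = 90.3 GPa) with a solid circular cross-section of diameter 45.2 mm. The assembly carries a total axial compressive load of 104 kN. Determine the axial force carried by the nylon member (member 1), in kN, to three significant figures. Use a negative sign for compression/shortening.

A_1 = 229.6 mm².
A_2 = 1605 mm².
Equal strain + equilibrium ⇒ each member carries load in proportion to AE: A₁E₁ = 737000 N, A₂E₂ = 144900000 N, ΣAE = 145600000 N.
F₁ = P·A₁E₁/ΣAE = -104000·737000/145600000 = -526.3 N.

-0.526 kN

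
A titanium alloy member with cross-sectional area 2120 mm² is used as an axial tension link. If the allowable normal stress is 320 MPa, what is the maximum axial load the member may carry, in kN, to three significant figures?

P_max = σ_allow · A = 320 · 2120 = 678400 N = 678.4 kN.

678 kN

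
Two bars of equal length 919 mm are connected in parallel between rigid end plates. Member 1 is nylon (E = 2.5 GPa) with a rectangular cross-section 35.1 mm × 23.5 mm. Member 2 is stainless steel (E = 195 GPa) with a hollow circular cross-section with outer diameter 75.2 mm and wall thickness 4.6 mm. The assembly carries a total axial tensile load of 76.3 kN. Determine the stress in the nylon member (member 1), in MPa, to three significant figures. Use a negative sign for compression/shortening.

A_1 = 824.9 mm².
A_2 = 1020 mm².
Equal strain + equilibrium ⇒ each member carries load in proportion to AE: A₁E₁ = 2062000 N, A₂E₂ = 199000000 N, ΣAE = 201000000 N.
σ₁ = P·E₁/ΣAE = 76300·2500/201000000 = 0.9489 MPa.

0.949 MPa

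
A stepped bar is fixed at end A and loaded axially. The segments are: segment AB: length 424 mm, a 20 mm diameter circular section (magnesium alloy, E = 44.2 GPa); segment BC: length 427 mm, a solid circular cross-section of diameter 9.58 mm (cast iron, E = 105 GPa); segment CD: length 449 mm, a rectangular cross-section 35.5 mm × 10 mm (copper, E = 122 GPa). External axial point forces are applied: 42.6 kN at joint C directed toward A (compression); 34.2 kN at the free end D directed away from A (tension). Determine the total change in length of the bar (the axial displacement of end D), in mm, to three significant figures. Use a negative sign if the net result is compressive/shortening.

-0.376 mm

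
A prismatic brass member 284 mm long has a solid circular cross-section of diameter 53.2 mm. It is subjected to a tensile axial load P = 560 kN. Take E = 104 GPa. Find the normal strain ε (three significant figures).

0.00242

A = 2223 mm².
σ = N/A = 251.9 MPa; ε = σ/E = 251.9/104000 = 2.422e-03.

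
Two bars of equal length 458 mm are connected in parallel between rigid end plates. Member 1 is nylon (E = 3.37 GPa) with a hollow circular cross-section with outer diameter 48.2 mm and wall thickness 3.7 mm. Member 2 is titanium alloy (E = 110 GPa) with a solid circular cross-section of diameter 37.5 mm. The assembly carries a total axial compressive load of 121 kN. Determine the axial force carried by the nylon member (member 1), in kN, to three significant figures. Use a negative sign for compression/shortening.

-1.71 kN

A_1 = 517.3 mm².
A_2 = 1104 mm².
Equal strain + equilibrium ⇒ each member carries load in proportion to AE: A₁E₁ = 1743000 N, A₂E₂ = 121500000 N, ΣAE = 123200000 N.
F₁ = P·A₁E₁/ΣAE = -121000·1743000/123200000 = -1712 N.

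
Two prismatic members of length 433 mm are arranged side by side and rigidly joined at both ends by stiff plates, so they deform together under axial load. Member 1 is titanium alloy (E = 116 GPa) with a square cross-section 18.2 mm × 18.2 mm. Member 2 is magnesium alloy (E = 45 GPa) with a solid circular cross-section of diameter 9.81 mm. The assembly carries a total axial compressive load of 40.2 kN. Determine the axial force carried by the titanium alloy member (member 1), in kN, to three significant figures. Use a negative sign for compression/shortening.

A_1 = 331.2 mm².
A_2 = 75.58 mm².
Equal strain + equilibrium ⇒ each member carries load in proportion to AE: A₁E₁ = 38420000 N, A₂E₂ = 3401000 N, ΣAE = 41830000 N.
F₁ = P·A₁E₁/ΣAE = -40200·38420000/41830000 = -36930 N.

-36.9 kN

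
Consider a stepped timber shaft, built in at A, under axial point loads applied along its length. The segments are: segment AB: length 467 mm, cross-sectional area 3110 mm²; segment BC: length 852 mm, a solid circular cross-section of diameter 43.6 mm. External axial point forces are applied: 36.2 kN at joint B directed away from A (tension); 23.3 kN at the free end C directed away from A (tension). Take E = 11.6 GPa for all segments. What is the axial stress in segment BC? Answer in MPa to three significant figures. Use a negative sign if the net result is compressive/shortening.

Internal axial forces (sectioning from the free end, tension +): N_BC = 23.3 kN, N_AB = 59.5 kN.
A_BC = 1493 mm².
σ_BC = N_BC/A_BC = 23300/1493 = 15.61 MPa.

15.6 MPa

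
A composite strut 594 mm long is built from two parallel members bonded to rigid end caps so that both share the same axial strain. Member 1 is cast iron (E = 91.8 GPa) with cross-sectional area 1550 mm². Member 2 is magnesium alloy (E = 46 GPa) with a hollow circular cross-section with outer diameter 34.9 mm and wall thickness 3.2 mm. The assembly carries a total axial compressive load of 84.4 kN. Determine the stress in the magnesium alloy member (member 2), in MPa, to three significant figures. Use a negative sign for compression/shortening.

-24.7 MPa

A_2 = 318.7 mm².
Equal strain + equilibrium ⇒ each member carries load in proportion to AE: A₁E₁ = 142300000 N, A₂E₂ = 14660000 N, ΣAE = 156900000 N.
σ₂ = P·E₂/ΣAE = -84400·46000/156900000 = -24.74 MPa.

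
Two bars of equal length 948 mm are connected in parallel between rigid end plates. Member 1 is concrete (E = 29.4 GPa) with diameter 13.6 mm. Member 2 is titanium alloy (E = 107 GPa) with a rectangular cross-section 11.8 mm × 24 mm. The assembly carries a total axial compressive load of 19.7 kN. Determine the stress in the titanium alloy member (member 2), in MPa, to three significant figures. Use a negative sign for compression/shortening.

A_1 = 145.3 mm².
A_2 = 283.2 mm².
Equal strain + equilibrium ⇒ each member carries load in proportion to AE: A₁E₁ = 4271000 N, A₂E₂ = 30300000 N, ΣAE = 34570000 N.
σ₂ = P·E₂/ΣAE = -19700·107000/34570000 = -60.97 MPa.

-61.0 MPa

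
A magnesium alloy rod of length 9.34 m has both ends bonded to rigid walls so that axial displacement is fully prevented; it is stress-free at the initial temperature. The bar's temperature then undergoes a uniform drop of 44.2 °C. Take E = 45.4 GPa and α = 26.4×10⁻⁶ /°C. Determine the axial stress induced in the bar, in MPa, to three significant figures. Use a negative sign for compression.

53.0 MPa

Free thermal expansion αLΔT = 26.4e-6 · 9340 · -44.2 = -10.9 mm.
The walls impose strain ε = −(-10.9)/9340 = 1.1669e-03; σ = Eε = 45400 · 1.1669e-03 = 52.98 MPa.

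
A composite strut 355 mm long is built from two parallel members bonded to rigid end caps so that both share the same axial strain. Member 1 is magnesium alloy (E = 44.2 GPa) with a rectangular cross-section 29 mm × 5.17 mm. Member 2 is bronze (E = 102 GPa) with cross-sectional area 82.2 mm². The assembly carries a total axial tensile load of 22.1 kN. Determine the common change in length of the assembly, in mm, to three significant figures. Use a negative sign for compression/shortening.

A_1 = 149.9 mm².
Equal strain + equilibrium ⇒ each member carries load in proportion to AE: A₁E₁ = 6627000 N, A₂E₂ = 8384000 N, ΣAE = 15010000 N.
δ = PL/ΣAE = 22100·355/15010000 = 0.5226 mm.

0.523 mm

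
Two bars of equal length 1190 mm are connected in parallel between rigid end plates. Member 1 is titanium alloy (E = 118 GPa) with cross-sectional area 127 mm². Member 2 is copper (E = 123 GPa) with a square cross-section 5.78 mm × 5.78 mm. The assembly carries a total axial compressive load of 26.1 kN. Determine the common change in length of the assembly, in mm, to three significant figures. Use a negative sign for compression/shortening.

-1.63 mm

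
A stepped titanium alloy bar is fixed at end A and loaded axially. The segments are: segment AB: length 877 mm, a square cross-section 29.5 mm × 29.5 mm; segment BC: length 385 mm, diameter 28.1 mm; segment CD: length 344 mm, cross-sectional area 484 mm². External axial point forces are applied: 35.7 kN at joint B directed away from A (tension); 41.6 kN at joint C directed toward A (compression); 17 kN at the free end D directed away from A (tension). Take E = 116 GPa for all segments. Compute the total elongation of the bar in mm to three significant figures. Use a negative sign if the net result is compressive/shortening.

0.0689 mm

Internal axial forces (sectioning from the free end, tension +): N_CD = 17 kN, N_BC = -24.6 kN, N_AB = 11.1 kN.
A_AB = 870.2 mm².
A_BC = 620.2 mm².
δ_AB = 11100·877/(870.2·116000) = 0.09643 mm
δ_BC = -24600·385/(620.2·116000) = -0.1317 mm
δ_CD = 17000·344/(484·116000) = 0.1042 mm
δ = Σδ_i = 0.06894 mm.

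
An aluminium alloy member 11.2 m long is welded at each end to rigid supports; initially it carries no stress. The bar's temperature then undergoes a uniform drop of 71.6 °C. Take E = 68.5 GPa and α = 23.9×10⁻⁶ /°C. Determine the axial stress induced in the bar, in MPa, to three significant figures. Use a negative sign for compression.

Free thermal expansion αLΔT = 23.9e-6 · 11200 · -71.6 = -19.17 mm.
The walls impose strain ε = −(-19.17)/11200 = 1.7112e-03; σ = Eε = 68500 · 1.7112e-03 = 117.2 MPa.

117 MPa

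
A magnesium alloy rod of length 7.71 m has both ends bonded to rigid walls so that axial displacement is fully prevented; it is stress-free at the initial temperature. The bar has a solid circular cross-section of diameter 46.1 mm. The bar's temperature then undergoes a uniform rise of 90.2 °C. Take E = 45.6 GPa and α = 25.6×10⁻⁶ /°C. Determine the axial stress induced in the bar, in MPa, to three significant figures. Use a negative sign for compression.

-105 MPa

Free thermal expansion αLΔT = 25.6e-6 · 7710 · 90.2 = 17.8 mm.
The walls impose strain ε = −(17.8)/7710 = -2.3091e-03; σ = Eε = 45600 · -2.3091e-03 = -105.3 MPa.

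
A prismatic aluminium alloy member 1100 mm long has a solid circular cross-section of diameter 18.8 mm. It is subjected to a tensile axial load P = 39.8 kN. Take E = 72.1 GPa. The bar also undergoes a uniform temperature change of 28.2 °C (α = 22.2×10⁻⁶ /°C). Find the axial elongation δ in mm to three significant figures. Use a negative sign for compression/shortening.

A = 277.6 mm².
δ_mech = NL/(AE) = 39800·1100/(277.6·72100) = 2.187 mm.
δ_thermal = αLΔT = 22.2e-6·1100·28.2 = 0.6886 mm.
δ = δ_mech + δ_thermal = 2.876 mm.

2.88 mm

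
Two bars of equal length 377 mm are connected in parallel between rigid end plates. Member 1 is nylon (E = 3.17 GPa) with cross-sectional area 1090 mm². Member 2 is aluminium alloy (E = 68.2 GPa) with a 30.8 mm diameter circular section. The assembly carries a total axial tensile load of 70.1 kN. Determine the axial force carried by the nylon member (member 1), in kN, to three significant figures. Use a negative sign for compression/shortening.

A_2 = 745.1 mm².
Equal strain + equilibrium ⇒ each member carries load in proportion to AE: A₁E₁ = 3455000 N, A₂E₂ = 50810000 N, ΣAE = 54270000 N.
F₁ = P·A₁E₁/ΣAE = 70100·3455000/54270000 = 4463 N.

4.46 kN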